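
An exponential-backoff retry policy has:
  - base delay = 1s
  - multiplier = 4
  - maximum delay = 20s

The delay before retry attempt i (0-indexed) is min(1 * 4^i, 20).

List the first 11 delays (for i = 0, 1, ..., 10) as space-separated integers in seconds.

Computing each delay:
  i=0: min(1*4^0, 20) = 1
  i=1: min(1*4^1, 20) = 4
  i=2: min(1*4^2, 20) = 16
  i=3: min(1*4^3, 20) = 20
  i=4: min(1*4^4, 20) = 20
  i=5: min(1*4^5, 20) = 20
  i=6: min(1*4^6, 20) = 20
  i=7: min(1*4^7, 20) = 20
  i=8: min(1*4^8, 20) = 20
  i=9: min(1*4^9, 20) = 20
  i=10: min(1*4^10, 20) = 20

Answer: 1 4 16 20 20 20 20 20 20 20 20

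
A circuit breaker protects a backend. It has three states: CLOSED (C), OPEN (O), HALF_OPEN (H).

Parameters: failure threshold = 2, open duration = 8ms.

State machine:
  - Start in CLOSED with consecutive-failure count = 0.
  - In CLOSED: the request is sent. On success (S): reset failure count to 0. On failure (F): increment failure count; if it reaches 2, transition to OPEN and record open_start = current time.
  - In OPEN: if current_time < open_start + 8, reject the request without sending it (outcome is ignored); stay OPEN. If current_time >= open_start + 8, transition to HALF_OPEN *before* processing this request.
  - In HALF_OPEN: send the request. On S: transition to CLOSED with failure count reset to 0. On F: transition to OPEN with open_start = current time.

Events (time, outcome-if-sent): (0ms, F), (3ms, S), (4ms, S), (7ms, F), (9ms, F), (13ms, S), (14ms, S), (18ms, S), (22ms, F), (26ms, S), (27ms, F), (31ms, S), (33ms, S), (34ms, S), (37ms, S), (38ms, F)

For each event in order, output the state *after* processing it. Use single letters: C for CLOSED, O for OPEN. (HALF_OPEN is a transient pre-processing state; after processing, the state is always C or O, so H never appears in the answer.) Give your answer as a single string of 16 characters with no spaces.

Answer: CCCCOOOCCCCCCCCC

Derivation:
State after each event:
  event#1 t=0ms outcome=F: state=CLOSED
  event#2 t=3ms outcome=S: state=CLOSED
  event#3 t=4ms outcome=S: state=CLOSED
  event#4 t=7ms outcome=F: state=CLOSED
  event#5 t=9ms outcome=F: state=OPEN
  event#6 t=13ms outcome=S: state=OPEN
  event#7 t=14ms outcome=S: state=OPEN
  event#8 t=18ms outcome=S: state=CLOSED
  event#9 t=22ms outcome=F: state=CLOSED
  event#10 t=26ms outcome=S: state=CLOSED
  event#11 t=27ms outcome=F: state=CLOSED
  event#12 t=31ms outcome=S: state=CLOSED
  event#13 t=33ms outcome=S: state=CLOSED
  event#14 t=34ms outcome=S: state=CLOSED
  event#15 t=37ms outcome=S: state=CLOSED
  event#16 t=38ms outcome=F: state=CLOSED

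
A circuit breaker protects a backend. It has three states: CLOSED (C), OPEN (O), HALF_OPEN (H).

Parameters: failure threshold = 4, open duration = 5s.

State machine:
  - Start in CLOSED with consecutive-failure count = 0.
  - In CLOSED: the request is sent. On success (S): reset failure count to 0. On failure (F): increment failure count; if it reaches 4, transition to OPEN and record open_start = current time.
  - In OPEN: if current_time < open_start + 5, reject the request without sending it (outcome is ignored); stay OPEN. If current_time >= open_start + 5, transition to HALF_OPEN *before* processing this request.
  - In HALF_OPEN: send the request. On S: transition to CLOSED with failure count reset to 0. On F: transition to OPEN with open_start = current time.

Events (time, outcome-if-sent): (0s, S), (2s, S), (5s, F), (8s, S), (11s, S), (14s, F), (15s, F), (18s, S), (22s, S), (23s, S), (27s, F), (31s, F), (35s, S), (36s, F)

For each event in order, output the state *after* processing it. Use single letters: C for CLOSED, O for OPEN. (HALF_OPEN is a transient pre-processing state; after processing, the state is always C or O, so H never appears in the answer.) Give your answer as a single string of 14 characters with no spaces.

Answer: CCCCCCCCCCCCCC

Derivation:
State after each event:
  event#1 t=0s outcome=S: state=CLOSED
  event#2 t=2s outcome=S: state=CLOSED
  event#3 t=5s outcome=F: state=CLOSED
  event#4 t=8s outcome=S: state=CLOSED
  event#5 t=11s outcome=S: state=CLOSED
  event#6 t=14s outcome=F: state=CLOSED
  event#7 t=15s outcome=F: state=CLOSED
  event#8 t=18s outcome=S: state=CLOSED
  event#9 t=22s outcome=S: state=CLOSED
  event#10 t=23s outcome=S: state=CLOSED
  event#11 t=27s outcome=F: state=CLOSED
  event#12 t=31s outcome=F: state=CLOSED
  event#13 t=35s outcome=S: state=CLOSED
  event#14 t=36s outcome=F: state=CLOSED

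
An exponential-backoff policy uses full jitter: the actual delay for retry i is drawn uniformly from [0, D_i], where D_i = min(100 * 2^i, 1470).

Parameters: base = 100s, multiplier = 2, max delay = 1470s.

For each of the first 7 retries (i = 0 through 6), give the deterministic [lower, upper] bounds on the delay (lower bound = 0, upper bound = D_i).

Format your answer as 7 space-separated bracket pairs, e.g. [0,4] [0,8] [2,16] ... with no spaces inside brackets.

Computing bounds per retry:
  i=0: D_i=min(100*2^0,1470)=100, bounds=[0,100]
  i=1: D_i=min(100*2^1,1470)=200, bounds=[0,200]
  i=2: D_i=min(100*2^2,1470)=400, bounds=[0,400]
  i=3: D_i=min(100*2^3,1470)=800, bounds=[0,800]
  i=4: D_i=min(100*2^4,1470)=1470, bounds=[0,1470]
  i=5: D_i=min(100*2^5,1470)=1470, bounds=[0,1470]
  i=6: D_i=min(100*2^6,1470)=1470, bounds=[0,1470]

Answer: [0,100] [0,200] [0,400] [0,800] [0,1470] [0,1470] [0,1470]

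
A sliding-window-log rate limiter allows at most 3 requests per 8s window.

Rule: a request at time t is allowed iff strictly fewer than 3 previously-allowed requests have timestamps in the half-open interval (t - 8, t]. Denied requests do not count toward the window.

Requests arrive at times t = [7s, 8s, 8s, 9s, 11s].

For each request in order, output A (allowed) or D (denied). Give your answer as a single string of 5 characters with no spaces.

Answer: AAADD

Derivation:
Tracking allowed requests in the window:
  req#1 t=7s: ALLOW
  req#2 t=8s: ALLOW
  req#3 t=8s: ALLOW
  req#4 t=9s: DENY
  req#5 t=11s: DENY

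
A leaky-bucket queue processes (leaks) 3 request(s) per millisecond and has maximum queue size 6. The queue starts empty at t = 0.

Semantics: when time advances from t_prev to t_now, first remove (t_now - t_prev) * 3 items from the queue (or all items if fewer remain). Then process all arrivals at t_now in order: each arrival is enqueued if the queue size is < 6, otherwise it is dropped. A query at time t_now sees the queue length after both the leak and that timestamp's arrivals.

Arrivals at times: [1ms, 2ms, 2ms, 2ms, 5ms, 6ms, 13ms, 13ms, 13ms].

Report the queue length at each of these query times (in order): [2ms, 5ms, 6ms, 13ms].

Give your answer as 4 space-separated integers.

Answer: 3 1 1 3

Derivation:
Queue lengths at query times:
  query t=2ms: backlog = 3
  query t=5ms: backlog = 1
  query t=6ms: backlog = 1
  query t=13ms: backlog = 3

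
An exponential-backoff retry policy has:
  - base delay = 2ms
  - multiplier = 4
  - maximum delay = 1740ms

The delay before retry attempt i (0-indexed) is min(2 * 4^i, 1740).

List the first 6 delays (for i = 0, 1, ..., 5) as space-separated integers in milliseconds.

Computing each delay:
  i=0: min(2*4^0, 1740) = 2
  i=1: min(2*4^1, 1740) = 8
  i=2: min(2*4^2, 1740) = 32
  i=3: min(2*4^3, 1740) = 128
  i=4: min(2*4^4, 1740) = 512
  i=5: min(2*4^5, 1740) = 1740

Answer: 2 8 32 128 512 1740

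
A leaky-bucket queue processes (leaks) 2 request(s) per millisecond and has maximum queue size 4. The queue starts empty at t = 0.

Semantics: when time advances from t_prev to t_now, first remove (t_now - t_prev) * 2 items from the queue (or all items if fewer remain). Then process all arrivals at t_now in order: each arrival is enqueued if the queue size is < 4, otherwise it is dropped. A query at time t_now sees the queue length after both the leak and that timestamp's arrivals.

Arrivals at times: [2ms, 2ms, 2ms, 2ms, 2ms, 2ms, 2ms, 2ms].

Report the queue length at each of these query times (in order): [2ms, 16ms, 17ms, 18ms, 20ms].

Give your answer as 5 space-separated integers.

Answer: 4 0 0 0 0

Derivation:
Queue lengths at query times:
  query t=2ms: backlog = 4
  query t=16ms: backlog = 0
  query t=17ms: backlog = 0
  query t=18ms: backlog = 0
  query t=20ms: backlog = 0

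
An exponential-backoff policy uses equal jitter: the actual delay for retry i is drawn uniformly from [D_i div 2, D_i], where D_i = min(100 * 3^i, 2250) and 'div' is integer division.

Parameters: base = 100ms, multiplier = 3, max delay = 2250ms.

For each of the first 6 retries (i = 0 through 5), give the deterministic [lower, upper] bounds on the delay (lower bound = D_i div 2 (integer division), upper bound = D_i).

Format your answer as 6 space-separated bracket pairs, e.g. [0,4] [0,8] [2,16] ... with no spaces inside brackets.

Answer: [50,100] [150,300] [450,900] [1125,2250] [1125,2250] [1125,2250]

Derivation:
Computing bounds per retry:
  i=0: D_i=min(100*3^0,2250)=100, bounds=[50,100]
  i=1: D_i=min(100*3^1,2250)=300, bounds=[150,300]
  i=2: D_i=min(100*3^2,2250)=900, bounds=[450,900]
  i=3: D_i=min(100*3^3,2250)=2250, bounds=[1125,2250]
  i=4: D_i=min(100*3^4,2250)=2250, bounds=[1125,2250]
  i=5: D_i=min(100*3^5,2250)=2250, bounds=[1125,2250]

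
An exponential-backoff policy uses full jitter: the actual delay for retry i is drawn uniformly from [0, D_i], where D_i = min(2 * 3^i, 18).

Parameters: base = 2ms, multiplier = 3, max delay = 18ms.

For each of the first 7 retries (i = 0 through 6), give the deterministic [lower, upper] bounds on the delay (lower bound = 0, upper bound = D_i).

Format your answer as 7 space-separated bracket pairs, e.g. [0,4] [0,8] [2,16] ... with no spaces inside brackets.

Answer: [0,2] [0,6] [0,18] [0,18] [0,18] [0,18] [0,18]

Derivation:
Computing bounds per retry:
  i=0: D_i=min(2*3^0,18)=2, bounds=[0,2]
  i=1: D_i=min(2*3^1,18)=6, bounds=[0,6]
  i=2: D_i=min(2*3^2,18)=18, bounds=[0,18]
  i=3: D_i=min(2*3^3,18)=18, bounds=[0,18]
  i=4: D_i=min(2*3^4,18)=18, bounds=[0,18]
  i=5: D_i=min(2*3^5,18)=18, bounds=[0,18]
  i=6: D_i=min(2*3^6,18)=18, bounds=[0,18]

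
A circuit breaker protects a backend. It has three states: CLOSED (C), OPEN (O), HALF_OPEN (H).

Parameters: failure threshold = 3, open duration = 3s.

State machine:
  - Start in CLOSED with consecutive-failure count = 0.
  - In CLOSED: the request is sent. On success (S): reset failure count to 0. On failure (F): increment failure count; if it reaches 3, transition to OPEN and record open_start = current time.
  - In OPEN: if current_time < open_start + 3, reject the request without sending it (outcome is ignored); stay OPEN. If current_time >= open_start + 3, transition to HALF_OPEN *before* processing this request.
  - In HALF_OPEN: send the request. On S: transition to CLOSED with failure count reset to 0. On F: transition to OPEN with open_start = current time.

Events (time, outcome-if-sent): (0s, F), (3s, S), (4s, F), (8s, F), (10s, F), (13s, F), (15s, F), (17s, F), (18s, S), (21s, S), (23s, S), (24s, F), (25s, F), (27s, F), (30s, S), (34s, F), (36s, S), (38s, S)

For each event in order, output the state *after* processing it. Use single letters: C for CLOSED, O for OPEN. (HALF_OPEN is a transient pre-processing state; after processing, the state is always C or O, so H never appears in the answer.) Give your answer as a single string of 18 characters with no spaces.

State after each event:
  event#1 t=0s outcome=F: state=CLOSED
  event#2 t=3s outcome=S: state=CLOSED
  event#3 t=4s outcome=F: state=CLOSED
  event#4 t=8s outcome=F: state=CLOSED
  event#5 t=10s outcome=F: state=OPEN
  event#6 t=13s outcome=F: state=OPEN
  event#7 t=15s outcome=F: state=OPEN
  event#8 t=17s outcome=F: state=OPEN
  event#9 t=18s outcome=S: state=OPEN
  event#10 t=21s outcome=S: state=CLOSED
  event#11 t=23s outcome=S: state=CLOSED
  event#12 t=24s outcome=F: state=CLOSED
  event#13 t=25s outcome=F: state=CLOSED
  event#14 t=27s outcome=F: state=OPEN
  event#15 t=30s outcome=S: state=CLOSED
  event#16 t=34s outcome=F: state=CLOSED
  event#17 t=36s outcome=S: state=CLOSED
  event#18 t=38s outcome=S: state=CLOSED

Answer: CCCCOOOOOCCCCOCCCC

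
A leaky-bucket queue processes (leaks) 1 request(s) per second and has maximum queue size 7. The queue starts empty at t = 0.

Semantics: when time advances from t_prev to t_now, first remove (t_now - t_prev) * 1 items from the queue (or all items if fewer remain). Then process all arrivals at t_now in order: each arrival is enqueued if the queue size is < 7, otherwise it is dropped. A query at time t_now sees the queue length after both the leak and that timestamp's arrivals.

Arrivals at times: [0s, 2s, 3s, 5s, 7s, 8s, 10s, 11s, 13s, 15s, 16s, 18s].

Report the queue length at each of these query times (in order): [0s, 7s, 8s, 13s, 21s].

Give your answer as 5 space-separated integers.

Answer: 1 1 1 1 0

Derivation:
Queue lengths at query times:
  query t=0s: backlog = 1
  query t=7s: backlog = 1
  query t=8s: backlog = 1
  query t=13s: backlog = 1
  query t=21s: backlog = 0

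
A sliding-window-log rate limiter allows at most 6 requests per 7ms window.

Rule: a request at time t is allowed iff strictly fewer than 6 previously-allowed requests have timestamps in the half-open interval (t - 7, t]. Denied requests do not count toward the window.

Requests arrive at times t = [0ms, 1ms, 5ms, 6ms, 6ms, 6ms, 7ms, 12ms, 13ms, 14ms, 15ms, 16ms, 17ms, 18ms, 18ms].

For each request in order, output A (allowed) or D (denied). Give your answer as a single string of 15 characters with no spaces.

Tracking allowed requests in the window:
  req#1 t=0ms: ALLOW
  req#2 t=1ms: ALLOW
  req#3 t=5ms: ALLOW
  req#4 t=6ms: ALLOW
  req#5 t=6ms: ALLOW
  req#6 t=6ms: ALLOW
  req#7 t=7ms: ALLOW
  req#8 t=12ms: ALLOW
  req#9 t=13ms: ALLOW
  req#10 t=14ms: ALLOW
  req#11 t=15ms: ALLOW
  req#12 t=16ms: ALLOW
  req#13 t=17ms: ALLOW
  req#14 t=18ms: DENY
  req#15 t=18ms: DENY

Answer: AAAAAAAAAAAAADD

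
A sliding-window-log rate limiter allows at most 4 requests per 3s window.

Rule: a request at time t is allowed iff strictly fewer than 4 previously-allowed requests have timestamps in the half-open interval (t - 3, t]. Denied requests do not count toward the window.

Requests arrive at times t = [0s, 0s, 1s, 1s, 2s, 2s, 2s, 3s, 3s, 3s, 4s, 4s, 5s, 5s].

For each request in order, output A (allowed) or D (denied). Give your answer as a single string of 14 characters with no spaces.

Tracking allowed requests in the window:
  req#1 t=0s: ALLOW
  req#2 t=0s: ALLOW
  req#3 t=1s: ALLOW
  req#4 t=1s: ALLOW
  req#5 t=2s: DENY
  req#6 t=2s: DENY
  req#7 t=2s: DENY
  req#8 t=3s: ALLOW
  req#9 t=3s: ALLOW
  req#10 t=3s: DENY
  req#11 t=4s: ALLOW
  req#12 t=4s: ALLOW
  req#13 t=5s: DENY
  req#14 t=5s: DENY

Answer: AAAADDDAADAADD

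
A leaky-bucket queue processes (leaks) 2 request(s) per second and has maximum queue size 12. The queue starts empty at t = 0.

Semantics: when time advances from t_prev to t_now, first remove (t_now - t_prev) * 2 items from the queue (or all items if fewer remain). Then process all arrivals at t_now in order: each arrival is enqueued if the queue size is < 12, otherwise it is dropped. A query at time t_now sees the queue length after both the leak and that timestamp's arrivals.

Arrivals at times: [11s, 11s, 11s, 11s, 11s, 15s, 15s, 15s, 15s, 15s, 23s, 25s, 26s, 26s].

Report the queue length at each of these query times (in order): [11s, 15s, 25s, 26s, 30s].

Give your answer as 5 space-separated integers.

Answer: 5 5 1 2 0

Derivation:
Queue lengths at query times:
  query t=11s: backlog = 5
  query t=15s: backlog = 5
  query t=25s: backlog = 1
  query t=26s: backlog = 2
  query t=30s: backlog = 0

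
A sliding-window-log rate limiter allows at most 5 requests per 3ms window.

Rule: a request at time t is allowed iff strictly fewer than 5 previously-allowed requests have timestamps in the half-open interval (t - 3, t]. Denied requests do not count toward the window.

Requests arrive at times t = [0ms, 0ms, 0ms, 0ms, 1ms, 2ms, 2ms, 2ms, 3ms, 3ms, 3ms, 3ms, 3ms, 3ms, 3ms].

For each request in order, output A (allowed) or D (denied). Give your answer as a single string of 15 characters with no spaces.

Answer: AAAAADDDAAAADDD

Derivation:
Tracking allowed requests in the window:
  req#1 t=0ms: ALLOW
  req#2 t=0ms: ALLOW
  req#3 t=0ms: ALLOW
  req#4 t=0ms: ALLOW
  req#5 t=1ms: ALLOW
  req#6 t=2ms: DENY
  req#7 t=2ms: DENY
  req#8 t=2ms: DENY
  req#9 t=3ms: ALLOW
  req#10 t=3ms: ALLOW
  req#11 t=3ms: ALLOW
  req#12 t=3ms: ALLOW
  req#13 t=3ms: DENY
  req#14 t=3ms: DENY
  req#15 t=3ms: DENY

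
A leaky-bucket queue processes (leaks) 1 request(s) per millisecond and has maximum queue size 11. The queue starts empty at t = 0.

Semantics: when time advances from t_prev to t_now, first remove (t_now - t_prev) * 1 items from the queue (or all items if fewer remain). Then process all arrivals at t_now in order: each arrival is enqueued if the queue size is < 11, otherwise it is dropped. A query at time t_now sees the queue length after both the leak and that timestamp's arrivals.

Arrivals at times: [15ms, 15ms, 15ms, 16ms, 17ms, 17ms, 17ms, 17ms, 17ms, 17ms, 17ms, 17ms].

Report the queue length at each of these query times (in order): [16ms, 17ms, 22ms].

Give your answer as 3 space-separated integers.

Queue lengths at query times:
  query t=16ms: backlog = 3
  query t=17ms: backlog = 10
  query t=22ms: backlog = 5

Answer: 3 10 5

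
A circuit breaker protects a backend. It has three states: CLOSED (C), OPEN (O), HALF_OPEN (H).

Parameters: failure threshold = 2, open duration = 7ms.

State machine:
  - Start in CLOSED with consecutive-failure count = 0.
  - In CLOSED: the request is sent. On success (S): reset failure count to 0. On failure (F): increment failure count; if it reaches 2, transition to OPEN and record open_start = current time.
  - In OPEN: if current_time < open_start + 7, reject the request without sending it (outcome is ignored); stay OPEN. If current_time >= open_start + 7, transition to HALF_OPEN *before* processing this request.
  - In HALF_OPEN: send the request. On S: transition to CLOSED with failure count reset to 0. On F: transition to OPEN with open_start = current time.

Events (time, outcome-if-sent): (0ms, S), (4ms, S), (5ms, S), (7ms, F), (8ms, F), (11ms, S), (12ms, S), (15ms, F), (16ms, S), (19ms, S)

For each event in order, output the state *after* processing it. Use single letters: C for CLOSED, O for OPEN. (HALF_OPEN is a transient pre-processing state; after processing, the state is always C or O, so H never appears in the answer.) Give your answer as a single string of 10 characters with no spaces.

Answer: CCCCOOOOOO

Derivation:
State after each event:
  event#1 t=0ms outcome=S: state=CLOSED
  event#2 t=4ms outcome=S: state=CLOSED
  event#3 t=5ms outcome=S: state=CLOSED
  event#4 t=7ms outcome=F: state=CLOSED
  event#5 t=8ms outcome=F: state=OPEN
  event#6 t=11ms outcome=S: state=OPEN
  event#7 t=12ms outcome=S: state=OPEN
  event#8 t=15ms outcome=F: state=OPEN
  event#9 t=16ms outcome=S: state=OPEN
  event#10 t=19ms outcome=S: state=OPEN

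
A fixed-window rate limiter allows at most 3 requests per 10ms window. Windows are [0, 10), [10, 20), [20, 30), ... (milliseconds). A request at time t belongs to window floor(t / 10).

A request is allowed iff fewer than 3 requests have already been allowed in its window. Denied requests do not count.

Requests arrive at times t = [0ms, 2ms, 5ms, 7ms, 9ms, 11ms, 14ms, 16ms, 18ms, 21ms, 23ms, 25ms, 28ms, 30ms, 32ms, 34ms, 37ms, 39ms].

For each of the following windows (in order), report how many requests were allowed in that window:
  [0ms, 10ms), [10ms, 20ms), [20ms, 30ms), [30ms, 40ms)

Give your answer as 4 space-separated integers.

Answer: 3 3 3 3

Derivation:
Processing requests:
  req#1 t=0ms (window 0): ALLOW
  req#2 t=2ms (window 0): ALLOW
  req#3 t=5ms (window 0): ALLOW
  req#4 t=7ms (window 0): DENY
  req#5 t=9ms (window 0): DENY
  req#6 t=11ms (window 1): ALLOW
  req#7 t=14ms (window 1): ALLOW
  req#8 t=16ms (window 1): ALLOW
  req#9 t=18ms (window 1): DENY
  req#10 t=21ms (window 2): ALLOW
  req#11 t=23ms (window 2): ALLOW
  req#12 t=25ms (window 2): ALLOW
  req#13 t=28ms (window 2): DENY
  req#14 t=30ms (window 3): ALLOW
  req#15 t=32ms (window 3): ALLOW
  req#16 t=34ms (window 3): ALLOW
  req#17 t=37ms (window 3): DENY
  req#18 t=39ms (window 3): DENY

Allowed counts by window: 3 3 3 3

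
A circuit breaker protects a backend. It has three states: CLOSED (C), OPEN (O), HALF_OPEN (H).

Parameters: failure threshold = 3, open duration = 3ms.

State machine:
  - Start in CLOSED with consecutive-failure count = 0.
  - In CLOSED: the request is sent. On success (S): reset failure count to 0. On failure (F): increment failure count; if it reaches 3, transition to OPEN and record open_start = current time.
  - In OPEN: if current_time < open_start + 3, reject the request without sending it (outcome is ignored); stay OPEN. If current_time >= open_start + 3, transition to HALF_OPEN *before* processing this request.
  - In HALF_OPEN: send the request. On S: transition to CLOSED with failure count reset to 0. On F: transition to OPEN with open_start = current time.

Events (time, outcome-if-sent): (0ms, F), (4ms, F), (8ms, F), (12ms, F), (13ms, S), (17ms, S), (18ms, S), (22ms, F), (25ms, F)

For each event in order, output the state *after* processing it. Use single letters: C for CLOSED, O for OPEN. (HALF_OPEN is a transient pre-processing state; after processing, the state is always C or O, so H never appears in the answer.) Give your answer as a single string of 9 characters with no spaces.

State after each event:
  event#1 t=0ms outcome=F: state=CLOSED
  event#2 t=4ms outcome=F: state=CLOSED
  event#3 t=8ms outcome=F: state=OPEN
  event#4 t=12ms outcome=F: state=OPEN
  event#5 t=13ms outcome=S: state=OPEN
  event#6 t=17ms outcome=S: state=CLOSED
  event#7 t=18ms outcome=S: state=CLOSED
  event#8 t=22ms outcome=F: state=CLOSED
  event#9 t=25ms outcome=F: state=CLOSED

Answer: CCOOOCCCC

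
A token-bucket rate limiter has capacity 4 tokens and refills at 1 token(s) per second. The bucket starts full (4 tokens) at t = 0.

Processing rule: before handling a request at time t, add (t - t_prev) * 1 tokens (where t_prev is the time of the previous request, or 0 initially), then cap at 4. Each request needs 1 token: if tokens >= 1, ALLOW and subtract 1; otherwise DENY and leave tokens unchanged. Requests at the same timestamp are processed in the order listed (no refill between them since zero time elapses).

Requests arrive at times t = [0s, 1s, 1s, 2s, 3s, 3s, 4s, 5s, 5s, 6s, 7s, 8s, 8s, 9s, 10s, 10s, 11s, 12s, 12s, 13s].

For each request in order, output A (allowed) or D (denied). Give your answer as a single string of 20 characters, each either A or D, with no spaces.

Answer: AAAAAAAAAAAADAADAADA

Derivation:
Simulating step by step:
  req#1 t=0s: ALLOW
  req#2 t=1s: ALLOW
  req#3 t=1s: ALLOW
  req#4 t=2s: ALLOW
  req#5 t=3s: ALLOW
  req#6 t=3s: ALLOW
  req#7 t=4s: ALLOW
  req#8 t=5s: ALLOW
  req#9 t=5s: ALLOW
  req#10 t=6s: ALLOW
  req#11 t=7s: ALLOW
  req#12 t=8s: ALLOW
  req#13 t=8s: DENY
  req#14 t=9s: ALLOW
  req#15 t=10s: ALLOW
  req#16 t=10s: DENY
  req#17 t=11s: ALLOW
  req#18 t=12s: ALLOW
  req#19 t=12s: DENY
  req#20 t=13s: ALLOW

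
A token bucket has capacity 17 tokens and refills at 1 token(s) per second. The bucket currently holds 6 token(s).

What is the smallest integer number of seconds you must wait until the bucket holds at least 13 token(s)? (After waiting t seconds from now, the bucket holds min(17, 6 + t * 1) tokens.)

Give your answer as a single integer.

Need 6 + t * 1 >= 13, so t >= 7/1.
Smallest integer t = ceil(7/1) = 7.

Answer: 7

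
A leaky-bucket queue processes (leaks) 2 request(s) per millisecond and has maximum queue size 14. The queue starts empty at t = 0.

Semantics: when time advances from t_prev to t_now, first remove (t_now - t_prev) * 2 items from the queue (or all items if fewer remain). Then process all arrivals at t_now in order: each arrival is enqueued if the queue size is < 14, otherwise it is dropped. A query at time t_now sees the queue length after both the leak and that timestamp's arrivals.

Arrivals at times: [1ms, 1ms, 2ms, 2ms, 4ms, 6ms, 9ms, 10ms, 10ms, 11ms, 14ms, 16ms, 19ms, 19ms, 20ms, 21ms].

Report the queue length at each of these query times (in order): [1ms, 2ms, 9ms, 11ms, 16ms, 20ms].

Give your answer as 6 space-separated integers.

Queue lengths at query times:
  query t=1ms: backlog = 2
  query t=2ms: backlog = 2
  query t=9ms: backlog = 1
  query t=11ms: backlog = 1
  query t=16ms: backlog = 1
  query t=20ms: backlog = 1

Answer: 2 2 1 1 1 1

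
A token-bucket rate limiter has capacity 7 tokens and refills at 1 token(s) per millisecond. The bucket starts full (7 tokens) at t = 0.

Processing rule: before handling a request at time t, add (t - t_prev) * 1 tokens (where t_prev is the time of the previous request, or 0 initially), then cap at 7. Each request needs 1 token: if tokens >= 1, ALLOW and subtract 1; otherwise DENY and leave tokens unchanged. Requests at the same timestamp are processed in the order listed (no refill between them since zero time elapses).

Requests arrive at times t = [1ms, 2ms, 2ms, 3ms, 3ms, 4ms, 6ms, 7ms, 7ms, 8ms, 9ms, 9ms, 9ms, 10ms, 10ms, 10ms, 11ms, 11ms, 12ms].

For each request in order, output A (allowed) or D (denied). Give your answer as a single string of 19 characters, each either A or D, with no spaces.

Answer: AAAAAAAAAAAAAAAAADA

Derivation:
Simulating step by step:
  req#1 t=1ms: ALLOW
  req#2 t=2ms: ALLOW
  req#3 t=2ms: ALLOW
  req#4 t=3ms: ALLOW
  req#5 t=3ms: ALLOW
  req#6 t=4ms: ALLOW
  req#7 t=6ms: ALLOW
  req#8 t=7ms: ALLOW
  req#9 t=7ms: ALLOW
  req#10 t=8ms: ALLOW
  req#11 t=9ms: ALLOW
  req#12 t=9ms: ALLOW
  req#13 t=9ms: ALLOW
  req#14 t=10ms: ALLOW
  req#15 t=10ms: ALLOW
  req#16 t=10ms: ALLOW
  req#17 t=11ms: ALLOW
  req#18 t=11ms: DENY
  req#19 t=12ms: ALLOW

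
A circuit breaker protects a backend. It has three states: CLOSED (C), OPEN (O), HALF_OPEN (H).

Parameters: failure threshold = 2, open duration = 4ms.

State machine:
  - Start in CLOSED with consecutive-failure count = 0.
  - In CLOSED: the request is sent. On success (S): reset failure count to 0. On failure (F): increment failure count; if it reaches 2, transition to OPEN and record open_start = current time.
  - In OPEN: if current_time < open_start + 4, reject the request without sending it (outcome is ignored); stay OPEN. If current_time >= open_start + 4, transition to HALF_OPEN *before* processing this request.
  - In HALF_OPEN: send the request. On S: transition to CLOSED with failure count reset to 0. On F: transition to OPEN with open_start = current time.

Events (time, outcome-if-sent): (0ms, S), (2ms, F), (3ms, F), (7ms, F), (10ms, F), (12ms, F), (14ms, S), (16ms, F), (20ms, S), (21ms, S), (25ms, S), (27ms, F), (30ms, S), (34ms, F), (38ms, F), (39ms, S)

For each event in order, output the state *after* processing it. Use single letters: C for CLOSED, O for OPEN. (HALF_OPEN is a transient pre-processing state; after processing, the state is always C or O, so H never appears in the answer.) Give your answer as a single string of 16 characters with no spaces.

State after each event:
  event#1 t=0ms outcome=S: state=CLOSED
  event#2 t=2ms outcome=F: state=CLOSED
  event#3 t=3ms outcome=F: state=OPEN
  event#4 t=7ms outcome=F: state=OPEN
  event#5 t=10ms outcome=F: state=OPEN
  event#6 t=12ms outcome=F: state=OPEN
  event#7 t=14ms outcome=S: state=OPEN
  event#8 t=16ms outcome=F: state=OPEN
  event#9 t=20ms outcome=S: state=CLOSED
  event#10 t=21ms outcome=S: state=CLOSED
  event#11 t=25ms outcome=S: state=CLOSED
  event#12 t=27ms outcome=F: state=CLOSED
  event#13 t=30ms outcome=S: state=CLOSED
  event#14 t=34ms outcome=F: state=CLOSED
  event#15 t=38ms outcome=F: state=OPEN
  event#16 t=39ms outcome=S: state=OPEN

Answer: CCOOOOOOCCCCCCOO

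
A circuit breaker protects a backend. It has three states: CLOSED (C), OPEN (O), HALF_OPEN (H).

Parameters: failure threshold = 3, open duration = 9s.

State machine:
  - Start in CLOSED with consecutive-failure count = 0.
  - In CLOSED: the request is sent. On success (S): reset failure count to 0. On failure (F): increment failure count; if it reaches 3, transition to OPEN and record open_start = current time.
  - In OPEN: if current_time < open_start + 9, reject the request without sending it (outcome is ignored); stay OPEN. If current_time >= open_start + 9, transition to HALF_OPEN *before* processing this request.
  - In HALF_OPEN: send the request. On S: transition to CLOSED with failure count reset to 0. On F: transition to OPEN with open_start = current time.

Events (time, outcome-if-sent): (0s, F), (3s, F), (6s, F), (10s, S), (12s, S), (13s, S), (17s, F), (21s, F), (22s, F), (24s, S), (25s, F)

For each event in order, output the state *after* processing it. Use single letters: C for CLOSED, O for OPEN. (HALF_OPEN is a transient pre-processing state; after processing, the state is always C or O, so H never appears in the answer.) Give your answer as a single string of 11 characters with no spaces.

Answer: CCOOOOOOOOO

Derivation:
State after each event:
  event#1 t=0s outcome=F: state=CLOSED
  event#2 t=3s outcome=F: state=CLOSED
  event#3 t=6s outcome=F: state=OPEN
  event#4 t=10s outcome=S: state=OPEN
  event#5 t=12s outcome=S: state=OPEN
  event#6 t=13s outcome=S: state=OPEN
  event#7 t=17s outcome=F: state=OPEN
  event#8 t=21s outcome=F: state=OPEN
  event#9 t=22s outcome=F: state=OPEN
  event#10 t=24s outcome=S: state=OPEN
  event#11 t=25s outcome=F: state=OPEN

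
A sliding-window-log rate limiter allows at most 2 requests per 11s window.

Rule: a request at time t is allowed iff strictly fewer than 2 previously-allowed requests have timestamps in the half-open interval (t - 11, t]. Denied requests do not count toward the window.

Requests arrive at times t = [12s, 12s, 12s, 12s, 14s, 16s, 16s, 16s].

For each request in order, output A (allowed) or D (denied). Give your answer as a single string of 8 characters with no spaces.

Tracking allowed requests in the window:
  req#1 t=12s: ALLOW
  req#2 t=12s: ALLOW
  req#3 t=12s: DENY
  req#4 t=12s: DENY
  req#5 t=14s: DENY
  req#6 t=16s: DENY
  req#7 t=16s: DENY
  req#8 t=16s: DENY

Answer: AADDDDDD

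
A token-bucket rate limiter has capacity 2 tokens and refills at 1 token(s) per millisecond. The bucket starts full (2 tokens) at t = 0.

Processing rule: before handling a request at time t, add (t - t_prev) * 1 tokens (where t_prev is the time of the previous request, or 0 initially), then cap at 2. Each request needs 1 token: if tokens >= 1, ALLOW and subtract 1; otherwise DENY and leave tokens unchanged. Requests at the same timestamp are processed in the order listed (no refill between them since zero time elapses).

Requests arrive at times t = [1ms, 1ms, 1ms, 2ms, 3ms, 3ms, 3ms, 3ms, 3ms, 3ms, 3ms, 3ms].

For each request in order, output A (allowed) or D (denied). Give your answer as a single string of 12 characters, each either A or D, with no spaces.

Answer: AADAADDDDDDD

Derivation:
Simulating step by step:
  req#1 t=1ms: ALLOW
  req#2 t=1ms: ALLOW
  req#3 t=1ms: DENY
  req#4 t=2ms: ALLOW
  req#5 t=3ms: ALLOW
  req#6 t=3ms: DENY
  req#7 t=3ms: DENY
  req#8 t=3ms: DENY
  req#9 t=3ms: DENY
  req#10 t=3ms: DENY
  req#11 t=3ms: DENY
  req#12 t=3ms: DENY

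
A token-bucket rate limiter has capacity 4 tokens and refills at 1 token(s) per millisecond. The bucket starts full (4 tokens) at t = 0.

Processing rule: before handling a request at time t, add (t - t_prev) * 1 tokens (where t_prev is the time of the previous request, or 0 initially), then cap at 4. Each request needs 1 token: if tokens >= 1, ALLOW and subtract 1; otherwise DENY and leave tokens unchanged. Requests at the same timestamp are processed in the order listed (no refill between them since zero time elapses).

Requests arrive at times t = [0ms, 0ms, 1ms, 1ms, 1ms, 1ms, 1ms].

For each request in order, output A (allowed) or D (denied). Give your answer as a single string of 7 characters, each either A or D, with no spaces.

Answer: AAAAADD

Derivation:
Simulating step by step:
  req#1 t=0ms: ALLOW
  req#2 t=0ms: ALLOW
  req#3 t=1ms: ALLOW
  req#4 t=1ms: ALLOW
  req#5 t=1ms: ALLOW
  req#6 t=1ms: DENY
  req#7 t=1ms: DENY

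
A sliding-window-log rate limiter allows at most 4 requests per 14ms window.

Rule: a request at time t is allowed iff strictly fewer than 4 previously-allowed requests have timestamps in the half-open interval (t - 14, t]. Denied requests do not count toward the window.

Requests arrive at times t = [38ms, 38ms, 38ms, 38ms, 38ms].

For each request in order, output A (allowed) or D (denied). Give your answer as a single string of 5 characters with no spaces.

Answer: AAAAD

Derivation:
Tracking allowed requests in the window:
  req#1 t=38ms: ALLOW
  req#2 t=38ms: ALLOW
  req#3 t=38ms: ALLOW
  req#4 t=38ms: ALLOW
  req#5 t=38ms: DENY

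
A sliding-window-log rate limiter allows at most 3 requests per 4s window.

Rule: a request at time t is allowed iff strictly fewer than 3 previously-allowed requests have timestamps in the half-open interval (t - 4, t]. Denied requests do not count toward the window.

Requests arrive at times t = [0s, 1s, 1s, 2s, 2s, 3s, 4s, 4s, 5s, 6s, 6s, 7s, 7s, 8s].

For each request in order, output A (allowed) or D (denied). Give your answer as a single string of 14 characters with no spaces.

Tracking allowed requests in the window:
  req#1 t=0s: ALLOW
  req#2 t=1s: ALLOW
  req#3 t=1s: ALLOW
  req#4 t=2s: DENY
  req#5 t=2s: DENY
  req#6 t=3s: DENY
  req#7 t=4s: ALLOW
  req#8 t=4s: DENY
  req#9 t=5s: ALLOW
  req#10 t=6s: ALLOW
  req#11 t=6s: DENY
  req#12 t=7s: DENY
  req#13 t=7s: DENY
  req#14 t=8s: ALLOW

Answer: AAADDDADAADDDA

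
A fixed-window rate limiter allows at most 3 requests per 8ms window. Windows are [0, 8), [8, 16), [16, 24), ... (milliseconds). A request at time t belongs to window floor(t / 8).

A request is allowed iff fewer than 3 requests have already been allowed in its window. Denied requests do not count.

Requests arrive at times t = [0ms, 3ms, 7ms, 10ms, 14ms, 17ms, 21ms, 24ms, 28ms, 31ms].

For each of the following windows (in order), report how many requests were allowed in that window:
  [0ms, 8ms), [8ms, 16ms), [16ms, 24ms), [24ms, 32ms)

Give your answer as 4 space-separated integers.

Processing requests:
  req#1 t=0ms (window 0): ALLOW
  req#2 t=3ms (window 0): ALLOW
  req#3 t=7ms (window 0): ALLOW
  req#4 t=10ms (window 1): ALLOW
  req#5 t=14ms (window 1): ALLOW
  req#6 t=17ms (window 2): ALLOW
  req#7 t=21ms (window 2): ALLOW
  req#8 t=24ms (window 3): ALLOW
  req#9 t=28ms (window 3): ALLOW
  req#10 t=31ms (window 3): ALLOW

Allowed counts by window: 3 2 2 3

Answer: 3 2 2 3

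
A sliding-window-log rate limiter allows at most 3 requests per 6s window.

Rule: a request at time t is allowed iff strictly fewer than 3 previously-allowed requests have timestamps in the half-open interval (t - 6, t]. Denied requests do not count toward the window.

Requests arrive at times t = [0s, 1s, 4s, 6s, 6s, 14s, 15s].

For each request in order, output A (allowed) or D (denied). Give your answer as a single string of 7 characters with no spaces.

Tracking allowed requests in the window:
  req#1 t=0s: ALLOW
  req#2 t=1s: ALLOW
  req#3 t=4s: ALLOW
  req#4 t=6s: ALLOW
  req#5 t=6s: DENY
  req#6 t=14s: ALLOW
  req#7 t=15s: ALLOW

Answer: AAAADAA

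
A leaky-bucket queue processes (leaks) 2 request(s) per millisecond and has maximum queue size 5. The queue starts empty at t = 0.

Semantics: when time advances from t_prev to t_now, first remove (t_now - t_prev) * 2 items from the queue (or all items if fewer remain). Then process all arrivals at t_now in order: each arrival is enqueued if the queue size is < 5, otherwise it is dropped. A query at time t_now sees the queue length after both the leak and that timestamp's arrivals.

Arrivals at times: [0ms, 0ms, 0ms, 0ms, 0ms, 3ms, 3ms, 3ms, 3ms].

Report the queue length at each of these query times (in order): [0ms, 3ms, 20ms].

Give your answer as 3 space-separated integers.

Answer: 5 4 0

Derivation:
Queue lengths at query times:
  query t=0ms: backlog = 5
  query t=3ms: backlog = 4
  query t=20ms: backlog = 0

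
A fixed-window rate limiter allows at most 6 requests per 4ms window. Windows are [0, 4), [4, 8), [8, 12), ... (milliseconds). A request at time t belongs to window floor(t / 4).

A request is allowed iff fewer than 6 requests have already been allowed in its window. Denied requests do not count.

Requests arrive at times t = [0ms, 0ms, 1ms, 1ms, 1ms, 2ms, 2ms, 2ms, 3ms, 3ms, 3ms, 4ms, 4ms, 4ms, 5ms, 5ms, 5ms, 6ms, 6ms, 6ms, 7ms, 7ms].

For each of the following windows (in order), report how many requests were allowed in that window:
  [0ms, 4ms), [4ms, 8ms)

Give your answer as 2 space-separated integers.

Processing requests:
  req#1 t=0ms (window 0): ALLOW
  req#2 t=0ms (window 0): ALLOW
  req#3 t=1ms (window 0): ALLOW
  req#4 t=1ms (window 0): ALLOW
  req#5 t=1ms (window 0): ALLOW
  req#6 t=2ms (window 0): ALLOW
  req#7 t=2ms (window 0): DENY
  req#8 t=2ms (window 0): DENY
  req#9 t=3ms (window 0): DENY
  req#10 t=3ms (window 0): DENY
  req#11 t=3ms (window 0): DENY
  req#12 t=4ms (window 1): ALLOW
  req#13 t=4ms (window 1): ALLOW
  req#14 t=4ms (window 1): ALLOW
  req#15 t=5ms (window 1): ALLOW
  req#16 t=5ms (window 1): ALLOW
  req#17 t=5ms (window 1): ALLOW
  req#18 t=6ms (window 1): DENY
  req#19 t=6ms (window 1): DENY
  req#20 t=6ms (window 1): DENY
  req#21 t=7ms (window 1): DENY
  req#22 t=7ms (window 1): DENY

Allowed counts by window: 6 6

Answer: 6 6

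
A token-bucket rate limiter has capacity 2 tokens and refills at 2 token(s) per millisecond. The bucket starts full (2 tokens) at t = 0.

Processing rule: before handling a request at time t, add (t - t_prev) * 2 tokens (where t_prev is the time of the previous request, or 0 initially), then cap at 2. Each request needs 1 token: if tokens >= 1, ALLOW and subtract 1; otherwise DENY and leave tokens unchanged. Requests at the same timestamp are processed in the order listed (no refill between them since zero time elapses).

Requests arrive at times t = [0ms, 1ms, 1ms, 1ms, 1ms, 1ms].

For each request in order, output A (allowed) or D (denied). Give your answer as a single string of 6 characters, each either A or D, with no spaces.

Simulating step by step:
  req#1 t=0ms: ALLOW
  req#2 t=1ms: ALLOW
  req#3 t=1ms: ALLOW
  req#4 t=1ms: DENY
  req#5 t=1ms: DENY
  req#6 t=1ms: DENY

Answer: AAADDD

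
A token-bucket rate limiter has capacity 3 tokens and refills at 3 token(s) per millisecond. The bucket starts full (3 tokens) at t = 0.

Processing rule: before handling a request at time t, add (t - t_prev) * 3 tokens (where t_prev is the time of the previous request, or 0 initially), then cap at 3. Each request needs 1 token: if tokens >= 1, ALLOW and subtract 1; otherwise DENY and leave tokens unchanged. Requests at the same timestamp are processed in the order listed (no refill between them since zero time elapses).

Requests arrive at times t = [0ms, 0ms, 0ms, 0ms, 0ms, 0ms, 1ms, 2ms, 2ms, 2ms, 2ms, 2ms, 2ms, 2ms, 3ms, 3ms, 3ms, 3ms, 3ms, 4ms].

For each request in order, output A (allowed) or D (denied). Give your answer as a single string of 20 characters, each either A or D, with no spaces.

Answer: AAADDDAAAADDDDAAADDA

Derivation:
Simulating step by step:
  req#1 t=0ms: ALLOW
  req#2 t=0ms: ALLOW
  req#3 t=0ms: ALLOW
  req#4 t=0ms: DENY
  req#5 t=0ms: DENY
  req#6 t=0ms: DENY
  req#7 t=1ms: ALLOW
  req#8 t=2ms: ALLOW
  req#9 t=2ms: ALLOW
  req#10 t=2ms: ALLOW
  req#11 t=2ms: DENY
  req#12 t=2ms: DENY
  req#13 t=2ms: DENY
  req#14 t=2ms: DENY
  req#15 t=3ms: ALLOW
  req#16 t=3ms: ALLOW
  req#17 t=3ms: ALLOW
  req#18 t=3ms: DENY
  req#19 t=3ms: DENY
  req#20 t=4ms: ALLOW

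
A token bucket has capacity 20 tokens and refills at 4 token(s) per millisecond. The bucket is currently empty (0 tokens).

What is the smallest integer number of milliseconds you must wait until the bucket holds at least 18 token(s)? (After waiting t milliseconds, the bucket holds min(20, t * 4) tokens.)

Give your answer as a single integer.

Need t * 4 >= 18, so t >= 18/4.
Smallest integer t = ceil(18/4) = 5.

Answer: 5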